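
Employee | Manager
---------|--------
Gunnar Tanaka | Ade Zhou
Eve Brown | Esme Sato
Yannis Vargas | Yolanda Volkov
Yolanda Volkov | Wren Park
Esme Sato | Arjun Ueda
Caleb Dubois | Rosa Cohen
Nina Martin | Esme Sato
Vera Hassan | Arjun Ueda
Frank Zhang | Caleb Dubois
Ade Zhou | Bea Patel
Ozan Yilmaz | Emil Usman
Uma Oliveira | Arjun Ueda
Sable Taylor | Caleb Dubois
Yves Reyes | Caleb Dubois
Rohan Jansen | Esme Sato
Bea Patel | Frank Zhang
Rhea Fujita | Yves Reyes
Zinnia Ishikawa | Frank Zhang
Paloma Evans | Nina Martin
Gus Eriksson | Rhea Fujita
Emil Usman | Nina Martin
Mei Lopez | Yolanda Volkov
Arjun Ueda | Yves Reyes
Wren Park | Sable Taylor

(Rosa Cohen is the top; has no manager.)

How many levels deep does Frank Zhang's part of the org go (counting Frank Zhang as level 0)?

The longest chain under Frank Zhang runs Frank Zhang → Bea Patel → Ade Zhou → Gunnar Tanaka, which is 3 levels below Frank Zhang.

3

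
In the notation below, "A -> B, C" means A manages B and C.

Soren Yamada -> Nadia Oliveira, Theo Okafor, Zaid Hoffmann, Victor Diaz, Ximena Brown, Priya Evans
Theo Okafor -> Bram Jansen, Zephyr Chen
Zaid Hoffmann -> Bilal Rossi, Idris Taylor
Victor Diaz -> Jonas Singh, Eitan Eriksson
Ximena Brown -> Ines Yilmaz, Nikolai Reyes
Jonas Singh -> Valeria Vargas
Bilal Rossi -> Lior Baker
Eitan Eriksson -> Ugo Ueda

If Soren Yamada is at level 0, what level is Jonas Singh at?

Chain from Jonas Singh up to Soren Yamada: Jonas Singh → Victor Diaz → Soren Yamada. That is 2 steps up, so Jonas Singh is 2 levels below Soren Yamada.

2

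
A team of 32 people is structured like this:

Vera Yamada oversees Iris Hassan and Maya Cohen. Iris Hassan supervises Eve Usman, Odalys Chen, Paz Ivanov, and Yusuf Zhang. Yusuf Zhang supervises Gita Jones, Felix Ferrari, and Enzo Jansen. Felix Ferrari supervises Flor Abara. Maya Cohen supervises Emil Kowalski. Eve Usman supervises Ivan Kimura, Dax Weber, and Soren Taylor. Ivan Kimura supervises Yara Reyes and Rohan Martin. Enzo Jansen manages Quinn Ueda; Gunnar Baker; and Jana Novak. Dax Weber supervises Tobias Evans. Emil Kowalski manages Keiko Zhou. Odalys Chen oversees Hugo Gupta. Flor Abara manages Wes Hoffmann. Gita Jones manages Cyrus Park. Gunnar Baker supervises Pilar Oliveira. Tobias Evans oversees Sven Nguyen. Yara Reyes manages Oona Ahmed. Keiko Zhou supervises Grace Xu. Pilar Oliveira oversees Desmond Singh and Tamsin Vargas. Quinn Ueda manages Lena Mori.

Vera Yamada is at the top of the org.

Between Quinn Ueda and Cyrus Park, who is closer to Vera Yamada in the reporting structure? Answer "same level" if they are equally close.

Both Quinn Ueda and Cyrus Park are 4 levels below Vera Yamada.

same level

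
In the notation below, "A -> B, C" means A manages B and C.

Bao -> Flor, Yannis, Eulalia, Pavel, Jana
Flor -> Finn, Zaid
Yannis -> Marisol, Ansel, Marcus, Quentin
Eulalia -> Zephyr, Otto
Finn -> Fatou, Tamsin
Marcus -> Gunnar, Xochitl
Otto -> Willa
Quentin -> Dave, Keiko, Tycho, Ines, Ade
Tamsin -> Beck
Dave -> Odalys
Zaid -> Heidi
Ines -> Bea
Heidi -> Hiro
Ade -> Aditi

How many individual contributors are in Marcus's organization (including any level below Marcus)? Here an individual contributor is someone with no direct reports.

2

The people in Marcus's organization with no one reporting to them are Xochitl, Gunnar. That is 2.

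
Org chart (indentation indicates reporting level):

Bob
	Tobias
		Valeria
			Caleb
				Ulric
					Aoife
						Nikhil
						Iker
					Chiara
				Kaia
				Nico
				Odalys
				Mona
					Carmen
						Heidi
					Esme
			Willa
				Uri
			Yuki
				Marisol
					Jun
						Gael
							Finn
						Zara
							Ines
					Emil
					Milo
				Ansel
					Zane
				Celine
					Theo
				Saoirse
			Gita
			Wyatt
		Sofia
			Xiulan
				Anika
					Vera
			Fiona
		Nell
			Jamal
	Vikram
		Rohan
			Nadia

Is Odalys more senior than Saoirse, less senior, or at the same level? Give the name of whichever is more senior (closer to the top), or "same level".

Both Odalys and Saoirse are 4 levels below Bob.

same level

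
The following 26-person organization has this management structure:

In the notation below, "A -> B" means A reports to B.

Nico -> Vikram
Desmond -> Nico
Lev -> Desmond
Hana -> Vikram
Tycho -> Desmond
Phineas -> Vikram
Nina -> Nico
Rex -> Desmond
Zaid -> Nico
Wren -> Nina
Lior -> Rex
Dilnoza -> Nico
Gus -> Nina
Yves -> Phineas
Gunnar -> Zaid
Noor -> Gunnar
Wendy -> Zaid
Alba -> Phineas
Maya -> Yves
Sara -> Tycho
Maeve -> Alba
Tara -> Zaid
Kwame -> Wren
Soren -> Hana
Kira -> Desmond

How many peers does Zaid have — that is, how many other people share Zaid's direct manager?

Zaid reports to Nico. Nico's other direct reports are Desmond, Nina, Dilnoza — 3 peers.

3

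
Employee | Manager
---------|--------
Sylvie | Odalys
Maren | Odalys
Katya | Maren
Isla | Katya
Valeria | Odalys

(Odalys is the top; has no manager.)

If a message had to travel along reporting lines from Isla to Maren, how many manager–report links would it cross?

Isla is in Maren's organization: the chain from Isla up to Maren is Isla → Katya → Maren, which is 2 links.

2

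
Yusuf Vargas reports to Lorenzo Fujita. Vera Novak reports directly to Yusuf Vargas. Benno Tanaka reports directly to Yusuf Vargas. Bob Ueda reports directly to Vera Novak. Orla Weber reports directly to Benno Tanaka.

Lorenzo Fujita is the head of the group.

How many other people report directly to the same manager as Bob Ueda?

0

Bob Ueda reports to Vera Novak, and Vera Novak has no other direct reports. Bob Ueda has 0 peers.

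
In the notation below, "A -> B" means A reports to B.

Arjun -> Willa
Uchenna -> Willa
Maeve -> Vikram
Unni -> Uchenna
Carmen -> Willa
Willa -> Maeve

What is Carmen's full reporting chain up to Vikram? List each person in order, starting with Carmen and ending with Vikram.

Carmen reports to Willa. Willa reports to Maeve. Maeve reports to Vikram. Vikram is at the top.

Carmen -> Willa -> Maeve -> Vikram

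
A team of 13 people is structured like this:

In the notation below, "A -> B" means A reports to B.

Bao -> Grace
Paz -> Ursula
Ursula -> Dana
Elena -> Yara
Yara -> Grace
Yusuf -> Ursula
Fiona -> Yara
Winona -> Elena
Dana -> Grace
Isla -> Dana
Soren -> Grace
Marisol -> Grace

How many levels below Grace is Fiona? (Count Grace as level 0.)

Chain from Fiona up to Grace: Fiona → Yara → Grace. That is 2 steps up, so Fiona is 2 levels below Grace.

2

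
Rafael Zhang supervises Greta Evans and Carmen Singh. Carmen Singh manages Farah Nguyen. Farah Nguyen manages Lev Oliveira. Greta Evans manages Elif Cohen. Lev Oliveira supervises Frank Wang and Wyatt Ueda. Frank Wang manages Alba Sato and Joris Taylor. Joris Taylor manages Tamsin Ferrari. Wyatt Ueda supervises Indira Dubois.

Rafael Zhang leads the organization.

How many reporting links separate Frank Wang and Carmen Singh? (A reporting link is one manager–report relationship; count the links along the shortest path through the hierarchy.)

3

Frank Wang is in Carmen Singh's organization: the chain from Frank Wang up to Carmen Singh is Frank Wang → Lev Oliveira → Farah Nguyen → Carmen Singh, which is 3 links.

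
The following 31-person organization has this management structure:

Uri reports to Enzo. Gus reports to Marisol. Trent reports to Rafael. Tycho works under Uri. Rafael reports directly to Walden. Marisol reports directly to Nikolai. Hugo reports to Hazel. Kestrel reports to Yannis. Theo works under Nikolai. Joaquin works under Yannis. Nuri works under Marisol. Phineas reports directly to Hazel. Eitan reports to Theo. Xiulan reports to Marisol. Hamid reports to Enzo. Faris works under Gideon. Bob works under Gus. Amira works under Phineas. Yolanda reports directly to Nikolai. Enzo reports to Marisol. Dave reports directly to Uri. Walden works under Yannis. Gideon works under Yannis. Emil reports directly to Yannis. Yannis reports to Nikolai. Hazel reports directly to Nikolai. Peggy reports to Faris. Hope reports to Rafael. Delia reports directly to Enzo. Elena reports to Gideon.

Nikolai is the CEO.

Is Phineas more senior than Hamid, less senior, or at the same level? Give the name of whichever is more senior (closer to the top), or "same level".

Phineas is 2 levels below Nikolai; Hamid is 3. Phineas is higher.

Phineas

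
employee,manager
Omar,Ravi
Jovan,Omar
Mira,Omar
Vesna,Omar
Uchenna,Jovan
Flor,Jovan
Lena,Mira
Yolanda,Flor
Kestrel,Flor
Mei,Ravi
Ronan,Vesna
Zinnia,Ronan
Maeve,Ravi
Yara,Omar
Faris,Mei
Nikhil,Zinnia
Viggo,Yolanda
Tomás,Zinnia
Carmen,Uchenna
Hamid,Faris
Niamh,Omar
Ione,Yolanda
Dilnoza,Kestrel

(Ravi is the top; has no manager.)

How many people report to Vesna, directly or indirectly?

Vesna directly manages Ronan. Under Ronan: Zinnia, Tomás, Nikhil (3). That's 4 in total.

4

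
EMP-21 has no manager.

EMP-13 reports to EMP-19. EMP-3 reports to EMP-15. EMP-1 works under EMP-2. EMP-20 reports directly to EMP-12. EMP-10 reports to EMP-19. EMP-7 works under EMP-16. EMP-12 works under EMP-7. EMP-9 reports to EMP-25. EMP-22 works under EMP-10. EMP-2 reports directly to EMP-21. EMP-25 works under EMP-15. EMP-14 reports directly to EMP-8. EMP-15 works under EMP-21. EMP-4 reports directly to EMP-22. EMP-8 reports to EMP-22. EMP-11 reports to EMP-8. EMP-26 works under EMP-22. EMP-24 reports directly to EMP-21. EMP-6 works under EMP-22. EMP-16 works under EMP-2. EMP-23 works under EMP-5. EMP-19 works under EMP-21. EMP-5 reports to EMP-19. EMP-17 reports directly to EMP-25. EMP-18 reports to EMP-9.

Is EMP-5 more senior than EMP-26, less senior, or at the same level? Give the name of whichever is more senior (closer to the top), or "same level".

EMP-5

EMP-5 is 2 levels below EMP-21; EMP-26 is 4. EMP-5 is higher.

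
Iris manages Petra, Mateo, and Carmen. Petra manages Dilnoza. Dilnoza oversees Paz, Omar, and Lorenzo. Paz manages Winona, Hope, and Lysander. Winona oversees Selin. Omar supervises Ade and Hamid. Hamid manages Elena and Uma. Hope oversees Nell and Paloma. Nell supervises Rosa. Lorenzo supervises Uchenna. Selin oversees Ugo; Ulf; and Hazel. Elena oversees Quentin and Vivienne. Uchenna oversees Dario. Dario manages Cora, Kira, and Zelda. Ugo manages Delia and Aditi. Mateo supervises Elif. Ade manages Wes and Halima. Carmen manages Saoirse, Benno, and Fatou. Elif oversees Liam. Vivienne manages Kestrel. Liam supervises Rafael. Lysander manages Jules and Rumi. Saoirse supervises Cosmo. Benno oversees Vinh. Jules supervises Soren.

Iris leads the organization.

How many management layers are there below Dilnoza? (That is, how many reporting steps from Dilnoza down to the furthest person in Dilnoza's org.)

The longest chain under Dilnoza runs Dilnoza → Omar → Hamid → Elena → Vivienne → Kestrel, which is 5 levels below Dilnoza.

5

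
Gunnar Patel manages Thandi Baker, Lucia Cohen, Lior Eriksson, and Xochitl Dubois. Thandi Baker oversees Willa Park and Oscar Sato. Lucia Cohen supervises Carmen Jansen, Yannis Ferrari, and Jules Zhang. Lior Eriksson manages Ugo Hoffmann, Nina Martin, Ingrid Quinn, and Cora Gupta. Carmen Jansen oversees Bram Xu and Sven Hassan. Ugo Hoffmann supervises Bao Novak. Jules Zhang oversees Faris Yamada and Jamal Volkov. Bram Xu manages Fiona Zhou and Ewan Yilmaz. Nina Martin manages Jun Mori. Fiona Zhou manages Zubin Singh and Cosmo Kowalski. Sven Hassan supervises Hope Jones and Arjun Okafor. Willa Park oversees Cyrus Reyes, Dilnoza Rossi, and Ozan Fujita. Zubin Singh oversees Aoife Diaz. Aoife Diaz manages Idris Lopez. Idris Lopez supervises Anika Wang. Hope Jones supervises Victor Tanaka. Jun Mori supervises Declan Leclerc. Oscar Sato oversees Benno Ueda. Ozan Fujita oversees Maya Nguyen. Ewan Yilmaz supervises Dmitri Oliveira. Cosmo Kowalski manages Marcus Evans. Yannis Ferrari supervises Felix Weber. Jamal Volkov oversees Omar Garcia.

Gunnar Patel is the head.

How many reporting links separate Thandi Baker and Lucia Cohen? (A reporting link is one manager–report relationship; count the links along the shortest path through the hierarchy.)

Thandi Baker is 1 level below Gunnar Patel, and Lucia Cohen is 1 level below Gunnar Patel (their lowest common manager). The shortest path runs up from Thandi Baker to Gunnar Patel and back down to Lucia Cohen: 1 + 1 = 2 links.

2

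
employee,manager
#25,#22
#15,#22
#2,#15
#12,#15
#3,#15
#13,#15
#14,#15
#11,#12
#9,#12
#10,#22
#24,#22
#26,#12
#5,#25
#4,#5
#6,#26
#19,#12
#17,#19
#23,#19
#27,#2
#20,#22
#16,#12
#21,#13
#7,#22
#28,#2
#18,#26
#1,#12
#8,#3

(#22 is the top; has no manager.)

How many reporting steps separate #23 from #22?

Chain from #23 up to #22: #23 → #19 → #12 → #15 → #22. That is 4 steps up, so #23 is 4 levels below #22.

4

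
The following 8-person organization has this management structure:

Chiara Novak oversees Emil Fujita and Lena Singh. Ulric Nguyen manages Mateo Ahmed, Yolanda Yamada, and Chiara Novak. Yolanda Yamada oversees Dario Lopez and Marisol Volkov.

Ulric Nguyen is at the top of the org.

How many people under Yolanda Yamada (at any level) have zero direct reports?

The people in Yolanda Yamada's organization with no one reporting to them are Marisol Volkov, Dario Lopez. That is 2.

2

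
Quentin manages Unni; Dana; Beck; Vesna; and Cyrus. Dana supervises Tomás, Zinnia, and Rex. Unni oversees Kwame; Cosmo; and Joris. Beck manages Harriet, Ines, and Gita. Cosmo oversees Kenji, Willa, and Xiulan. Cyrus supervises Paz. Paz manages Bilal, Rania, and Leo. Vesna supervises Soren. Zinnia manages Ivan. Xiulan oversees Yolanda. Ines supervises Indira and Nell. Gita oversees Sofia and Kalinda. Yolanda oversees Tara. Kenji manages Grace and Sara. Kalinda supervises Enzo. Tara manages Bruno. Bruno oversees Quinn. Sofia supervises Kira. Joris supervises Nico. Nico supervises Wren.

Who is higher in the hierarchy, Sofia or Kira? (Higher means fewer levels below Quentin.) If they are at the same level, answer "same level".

Sofia

Sofia is 3 levels below Quentin; Kira is 4. Sofia is higher.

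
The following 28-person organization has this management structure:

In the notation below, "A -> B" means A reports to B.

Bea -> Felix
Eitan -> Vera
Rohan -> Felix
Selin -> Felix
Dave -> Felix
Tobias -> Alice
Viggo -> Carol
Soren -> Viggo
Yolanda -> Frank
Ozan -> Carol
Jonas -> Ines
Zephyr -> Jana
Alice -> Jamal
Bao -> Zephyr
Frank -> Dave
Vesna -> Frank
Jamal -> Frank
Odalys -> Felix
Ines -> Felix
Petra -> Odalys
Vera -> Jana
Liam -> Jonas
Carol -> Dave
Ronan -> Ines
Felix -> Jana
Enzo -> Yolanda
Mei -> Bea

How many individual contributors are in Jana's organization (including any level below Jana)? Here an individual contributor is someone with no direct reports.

13

The people in Jana's organization with no one reporting to them are Bao, Eitan, Rohan, Mei, Liam, Ronan, Selin, Tobias, Vesna, Enzo, Ozan, Soren, Petra. That is 13.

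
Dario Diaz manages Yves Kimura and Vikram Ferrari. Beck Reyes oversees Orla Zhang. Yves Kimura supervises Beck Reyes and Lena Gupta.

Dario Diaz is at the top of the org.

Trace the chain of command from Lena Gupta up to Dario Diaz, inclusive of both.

Lena Gupta -> Yves Kimura -> Dario Diaz

Lena Gupta reports to Yves Kimura. Yves Kimura reports to Dario Diaz. Dario Diaz is at the top.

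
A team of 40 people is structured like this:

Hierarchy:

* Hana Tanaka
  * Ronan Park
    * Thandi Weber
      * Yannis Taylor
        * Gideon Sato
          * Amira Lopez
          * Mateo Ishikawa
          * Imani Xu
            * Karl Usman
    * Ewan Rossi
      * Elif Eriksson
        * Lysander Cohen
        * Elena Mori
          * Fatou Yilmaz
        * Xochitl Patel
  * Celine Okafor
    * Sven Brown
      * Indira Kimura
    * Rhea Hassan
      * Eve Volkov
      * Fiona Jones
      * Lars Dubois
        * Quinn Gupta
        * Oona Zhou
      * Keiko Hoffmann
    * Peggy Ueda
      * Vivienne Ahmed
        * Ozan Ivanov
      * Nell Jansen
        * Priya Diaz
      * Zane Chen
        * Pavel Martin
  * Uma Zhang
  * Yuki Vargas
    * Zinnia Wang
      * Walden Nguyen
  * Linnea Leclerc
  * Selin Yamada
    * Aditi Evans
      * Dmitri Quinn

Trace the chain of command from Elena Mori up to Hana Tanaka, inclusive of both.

Elena Mori -> Elif Eriksson -> Ewan Rossi -> Ronan Park -> Hana Tanaka

Elena Mori reports to Elif Eriksson. Elif Eriksson reports to Ewan Rossi. Ewan Rossi reports to Ronan Park. Ronan Park reports to Hana Tanaka. Hana Tanaka is at the top.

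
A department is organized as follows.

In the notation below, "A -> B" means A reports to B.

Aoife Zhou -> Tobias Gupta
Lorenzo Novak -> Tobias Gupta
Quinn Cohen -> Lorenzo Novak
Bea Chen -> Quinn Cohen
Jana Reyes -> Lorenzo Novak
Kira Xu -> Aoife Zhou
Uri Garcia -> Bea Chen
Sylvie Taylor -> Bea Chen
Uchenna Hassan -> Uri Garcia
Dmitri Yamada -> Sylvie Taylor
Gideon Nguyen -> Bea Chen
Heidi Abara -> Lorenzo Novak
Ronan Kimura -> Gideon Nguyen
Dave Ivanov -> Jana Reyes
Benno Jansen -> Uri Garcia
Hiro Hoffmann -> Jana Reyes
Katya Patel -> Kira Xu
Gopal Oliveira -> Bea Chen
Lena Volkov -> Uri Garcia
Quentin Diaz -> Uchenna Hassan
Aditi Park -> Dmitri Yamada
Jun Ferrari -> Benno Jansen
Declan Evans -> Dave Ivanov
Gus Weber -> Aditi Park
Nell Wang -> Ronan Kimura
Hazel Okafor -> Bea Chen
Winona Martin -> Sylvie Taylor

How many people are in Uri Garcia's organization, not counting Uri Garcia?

5

Uri Garcia directly manages Uchenna Hassan, Benno Jansen, Lena Volkov. Under Uchenna Hassan: Quentin Diaz (1). Under Benno Jansen: Jun Ferrari (1). Lena Volkov has no reports. So Uri Garcia's organization is 3 direct reports plus everyone under them: 2 + 2 + 1 = 5.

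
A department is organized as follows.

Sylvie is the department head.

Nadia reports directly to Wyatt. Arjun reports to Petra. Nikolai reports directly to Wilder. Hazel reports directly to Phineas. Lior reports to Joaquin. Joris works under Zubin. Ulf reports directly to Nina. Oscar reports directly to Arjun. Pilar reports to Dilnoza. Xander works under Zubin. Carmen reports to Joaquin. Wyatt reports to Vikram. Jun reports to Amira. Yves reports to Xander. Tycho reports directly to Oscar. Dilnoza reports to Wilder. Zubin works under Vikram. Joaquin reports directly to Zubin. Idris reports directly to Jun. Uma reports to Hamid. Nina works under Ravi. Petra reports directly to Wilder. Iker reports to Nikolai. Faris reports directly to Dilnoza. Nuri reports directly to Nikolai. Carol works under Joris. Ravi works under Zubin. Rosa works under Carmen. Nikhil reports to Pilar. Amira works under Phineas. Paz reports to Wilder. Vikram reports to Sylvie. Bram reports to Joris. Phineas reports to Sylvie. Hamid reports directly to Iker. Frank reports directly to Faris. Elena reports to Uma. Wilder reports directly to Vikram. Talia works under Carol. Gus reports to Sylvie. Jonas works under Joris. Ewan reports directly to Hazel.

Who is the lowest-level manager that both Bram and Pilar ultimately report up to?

Vikram

Bram's chain of managers is Joris, Zubin, Vikram, Sylvie. Pilar's chain of managers is Dilnoza, Wilder, Vikram, Sylvie. The first manager that appears in both chains is Vikram.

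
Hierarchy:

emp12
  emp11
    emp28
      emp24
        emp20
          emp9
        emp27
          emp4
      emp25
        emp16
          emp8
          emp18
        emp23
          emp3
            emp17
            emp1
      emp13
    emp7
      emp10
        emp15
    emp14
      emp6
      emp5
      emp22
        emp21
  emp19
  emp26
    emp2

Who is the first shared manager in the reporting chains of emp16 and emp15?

emp16's chain of managers is emp25, emp28, emp11, emp12. emp15's chain of managers is emp10, emp7, emp11, emp12. The first manager that appears in both chains is emp11.

emp11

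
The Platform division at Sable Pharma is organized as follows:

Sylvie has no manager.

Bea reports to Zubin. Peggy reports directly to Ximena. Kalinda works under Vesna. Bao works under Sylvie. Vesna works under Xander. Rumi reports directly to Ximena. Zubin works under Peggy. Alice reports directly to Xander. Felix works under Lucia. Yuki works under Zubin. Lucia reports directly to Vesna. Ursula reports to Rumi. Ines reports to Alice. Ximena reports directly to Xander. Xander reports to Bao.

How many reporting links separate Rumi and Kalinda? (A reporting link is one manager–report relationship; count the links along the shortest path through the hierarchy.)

4

Rumi is 2 levels below Xander, and Kalinda is 2 levels below Xander (their lowest common manager). The shortest path runs up from Rumi to Xander and back down to Kalinda: 2 + 2 = 4 links.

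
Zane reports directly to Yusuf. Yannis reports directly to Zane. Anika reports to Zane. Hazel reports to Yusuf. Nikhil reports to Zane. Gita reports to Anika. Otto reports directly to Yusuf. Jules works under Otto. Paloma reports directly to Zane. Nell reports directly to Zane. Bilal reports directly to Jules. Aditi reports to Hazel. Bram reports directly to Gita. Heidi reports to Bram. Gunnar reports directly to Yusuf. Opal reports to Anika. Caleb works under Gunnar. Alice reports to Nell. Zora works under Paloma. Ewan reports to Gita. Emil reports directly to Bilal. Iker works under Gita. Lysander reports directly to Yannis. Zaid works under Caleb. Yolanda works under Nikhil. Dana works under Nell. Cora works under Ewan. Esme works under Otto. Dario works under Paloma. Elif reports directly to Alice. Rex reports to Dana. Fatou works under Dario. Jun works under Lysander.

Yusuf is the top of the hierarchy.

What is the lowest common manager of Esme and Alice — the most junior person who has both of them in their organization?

Esme's chain of managers is Otto, Yusuf. Alice's chain of managers is Nell, Zane, Yusuf. The first manager that appears in both chains is Yusuf.

Yusuf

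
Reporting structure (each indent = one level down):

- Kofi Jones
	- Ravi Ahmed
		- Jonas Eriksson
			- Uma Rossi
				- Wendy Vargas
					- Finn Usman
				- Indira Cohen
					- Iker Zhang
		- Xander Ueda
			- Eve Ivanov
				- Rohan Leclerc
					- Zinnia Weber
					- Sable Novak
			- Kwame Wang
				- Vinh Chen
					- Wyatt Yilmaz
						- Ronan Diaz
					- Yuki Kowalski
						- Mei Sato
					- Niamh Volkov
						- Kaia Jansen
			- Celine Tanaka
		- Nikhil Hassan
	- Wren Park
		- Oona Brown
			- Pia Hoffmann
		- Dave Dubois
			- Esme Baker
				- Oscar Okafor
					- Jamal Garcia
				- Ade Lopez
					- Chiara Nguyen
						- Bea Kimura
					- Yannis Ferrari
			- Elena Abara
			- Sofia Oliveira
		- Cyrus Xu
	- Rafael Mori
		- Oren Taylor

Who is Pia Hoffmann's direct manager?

Oona Brown

Pia Hoffmann reports directly to Oona Brown.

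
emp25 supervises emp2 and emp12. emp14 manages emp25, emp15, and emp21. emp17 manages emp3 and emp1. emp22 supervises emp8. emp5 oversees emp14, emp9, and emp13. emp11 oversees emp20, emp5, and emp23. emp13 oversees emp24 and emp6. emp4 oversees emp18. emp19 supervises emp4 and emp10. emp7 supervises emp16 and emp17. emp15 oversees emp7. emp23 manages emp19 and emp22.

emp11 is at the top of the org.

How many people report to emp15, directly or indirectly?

5

emp15 directly manages emp7. Under emp7: emp17, emp1, emp3, emp16 (4). That's 5 in total.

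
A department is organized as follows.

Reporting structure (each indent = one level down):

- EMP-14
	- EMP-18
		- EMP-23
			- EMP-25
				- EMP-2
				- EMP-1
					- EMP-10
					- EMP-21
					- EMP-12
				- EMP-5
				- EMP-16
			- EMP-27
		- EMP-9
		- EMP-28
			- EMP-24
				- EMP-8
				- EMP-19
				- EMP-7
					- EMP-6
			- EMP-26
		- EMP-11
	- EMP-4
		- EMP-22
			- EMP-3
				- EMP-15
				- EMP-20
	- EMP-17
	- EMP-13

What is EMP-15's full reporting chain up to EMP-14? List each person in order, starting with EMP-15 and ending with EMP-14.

EMP-15 reports to EMP-3. EMP-3 reports to EMP-22. EMP-22 reports to EMP-4. EMP-4 reports to EMP-14. EMP-14 is at the top.

EMP-15 -> EMP-3 -> EMP-22 -> EMP-4 -> EMP-14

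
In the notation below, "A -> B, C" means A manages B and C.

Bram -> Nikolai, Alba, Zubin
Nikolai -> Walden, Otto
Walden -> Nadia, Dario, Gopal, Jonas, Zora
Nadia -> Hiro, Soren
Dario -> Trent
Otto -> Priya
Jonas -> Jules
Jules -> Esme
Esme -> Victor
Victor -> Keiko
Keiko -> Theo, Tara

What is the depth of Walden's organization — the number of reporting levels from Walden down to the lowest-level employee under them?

6

The longest chain under Walden runs Walden → Jonas → Jules → Esme → Victor → Keiko → Tara, which is 6 levels below Walden.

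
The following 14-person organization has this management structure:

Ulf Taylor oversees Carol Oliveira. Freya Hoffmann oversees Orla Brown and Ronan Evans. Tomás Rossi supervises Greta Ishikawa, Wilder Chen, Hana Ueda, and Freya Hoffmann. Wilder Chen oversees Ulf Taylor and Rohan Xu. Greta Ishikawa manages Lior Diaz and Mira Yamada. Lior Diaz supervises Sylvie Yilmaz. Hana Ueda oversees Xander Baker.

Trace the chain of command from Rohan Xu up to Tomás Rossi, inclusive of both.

Rohan Xu reports to Wilder Chen. Wilder Chen reports to Tomás Rossi. Tomás Rossi is at the top.

Rohan Xu -> Wilder Chen -> Tomás Rossi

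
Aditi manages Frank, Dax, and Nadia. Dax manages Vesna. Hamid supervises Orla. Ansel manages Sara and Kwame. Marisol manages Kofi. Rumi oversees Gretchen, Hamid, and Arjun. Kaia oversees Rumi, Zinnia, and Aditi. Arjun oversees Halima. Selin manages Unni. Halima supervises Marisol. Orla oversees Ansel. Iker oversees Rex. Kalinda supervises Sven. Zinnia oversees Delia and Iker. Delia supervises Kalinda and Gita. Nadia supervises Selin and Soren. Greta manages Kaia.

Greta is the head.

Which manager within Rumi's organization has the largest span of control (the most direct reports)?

Direct-report counts within Rumi's organization: Rumi has 3; Arjun has 1; Halima has 1; Marisol has 1; Hamid has 1; Orla has 1; Ansel has 2. The largest is 3, held by Rumi.

Rumi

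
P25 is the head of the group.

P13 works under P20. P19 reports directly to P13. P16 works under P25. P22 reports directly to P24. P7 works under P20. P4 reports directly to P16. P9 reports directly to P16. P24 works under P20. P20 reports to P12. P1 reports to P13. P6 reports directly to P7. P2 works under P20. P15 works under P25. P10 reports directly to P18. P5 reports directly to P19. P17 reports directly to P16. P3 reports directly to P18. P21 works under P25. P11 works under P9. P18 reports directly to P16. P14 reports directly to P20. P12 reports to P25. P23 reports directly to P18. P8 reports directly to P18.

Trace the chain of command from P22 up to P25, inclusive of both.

P22 reports to P24. P24 reports to P20. P20 reports to P12. P12 reports to P25. P25 is at the top.

P22 -> P24 -> P20 -> P12 -> P25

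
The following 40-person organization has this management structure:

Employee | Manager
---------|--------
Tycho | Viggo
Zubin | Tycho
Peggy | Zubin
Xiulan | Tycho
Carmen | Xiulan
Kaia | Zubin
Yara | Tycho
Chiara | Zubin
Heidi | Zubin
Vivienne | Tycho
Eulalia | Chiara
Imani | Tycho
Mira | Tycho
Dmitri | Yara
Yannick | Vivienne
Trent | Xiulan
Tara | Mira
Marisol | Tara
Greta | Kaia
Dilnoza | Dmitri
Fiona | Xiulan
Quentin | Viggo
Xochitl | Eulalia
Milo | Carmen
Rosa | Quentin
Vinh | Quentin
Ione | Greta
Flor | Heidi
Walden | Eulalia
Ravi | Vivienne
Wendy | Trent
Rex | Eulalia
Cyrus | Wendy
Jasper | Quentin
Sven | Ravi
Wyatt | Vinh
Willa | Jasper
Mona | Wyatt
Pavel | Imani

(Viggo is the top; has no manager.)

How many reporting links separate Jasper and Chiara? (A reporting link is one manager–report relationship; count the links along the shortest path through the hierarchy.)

Jasper is 2 levels below Viggo, and Chiara is 3 levels below Viggo (their lowest common manager). The shortest path runs up from Jasper to Viggo and back down to Chiara: 2 + 3 = 5 links.

5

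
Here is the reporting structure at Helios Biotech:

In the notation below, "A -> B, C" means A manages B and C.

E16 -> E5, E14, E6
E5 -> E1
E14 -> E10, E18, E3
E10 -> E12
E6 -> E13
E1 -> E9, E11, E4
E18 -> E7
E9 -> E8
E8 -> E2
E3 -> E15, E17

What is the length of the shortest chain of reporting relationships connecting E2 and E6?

6

E2 is 5 levels below E16, and E6 is 1 level below E16 (their lowest common manager). The shortest path runs up from E2 to E16 and back down to E6: 5 + 1 = 6 links.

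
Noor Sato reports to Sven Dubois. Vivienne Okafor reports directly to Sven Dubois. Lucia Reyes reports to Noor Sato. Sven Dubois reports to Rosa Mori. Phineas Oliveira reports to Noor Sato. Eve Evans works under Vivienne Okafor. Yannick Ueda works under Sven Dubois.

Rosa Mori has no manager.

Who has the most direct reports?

Direct-report counts: Rosa Mori has 1; Sven Dubois has 3; Vivienne Okafor has 1; Noor Sato has 2. The largest is 3, held by Sven Dubois.

Sven Dubois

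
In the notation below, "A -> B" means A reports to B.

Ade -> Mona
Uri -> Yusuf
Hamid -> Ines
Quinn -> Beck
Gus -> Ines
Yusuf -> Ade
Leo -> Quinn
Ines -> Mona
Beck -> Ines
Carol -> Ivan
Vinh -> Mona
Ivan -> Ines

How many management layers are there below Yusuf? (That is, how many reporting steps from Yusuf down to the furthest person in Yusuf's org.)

The longest chain under Yusuf runs Yusuf → Uri, which is 1 level below Yusuf.

1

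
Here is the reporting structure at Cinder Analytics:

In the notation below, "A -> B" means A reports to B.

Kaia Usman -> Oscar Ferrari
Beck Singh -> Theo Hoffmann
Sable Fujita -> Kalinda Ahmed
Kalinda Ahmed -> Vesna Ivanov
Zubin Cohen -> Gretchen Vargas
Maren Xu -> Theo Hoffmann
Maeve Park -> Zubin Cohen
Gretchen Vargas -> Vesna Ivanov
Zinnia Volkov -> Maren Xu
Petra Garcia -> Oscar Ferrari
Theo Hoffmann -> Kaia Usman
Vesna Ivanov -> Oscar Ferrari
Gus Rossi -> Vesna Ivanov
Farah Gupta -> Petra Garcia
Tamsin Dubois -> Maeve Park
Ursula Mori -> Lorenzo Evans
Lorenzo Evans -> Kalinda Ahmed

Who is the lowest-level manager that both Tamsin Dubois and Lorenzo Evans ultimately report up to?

Vesna Ivanov

Tamsin Dubois's chain of managers is Maeve Park, Zubin Cohen, Gretchen Vargas, Vesna Ivanov, Oscar Ferrari. Lorenzo Evans's chain of managers is Kalinda Ahmed, Vesna Ivanov, Oscar Ferrari. The first manager that appears in both chains is Vesna Ivanov.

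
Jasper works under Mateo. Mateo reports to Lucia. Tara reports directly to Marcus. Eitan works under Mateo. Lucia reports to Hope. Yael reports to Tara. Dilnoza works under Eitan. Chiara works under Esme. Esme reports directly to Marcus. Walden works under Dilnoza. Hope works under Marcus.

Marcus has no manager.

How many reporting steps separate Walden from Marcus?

Chain from Walden up to Marcus: Walden → Dilnoza → Eitan → Mateo → Lucia → Hope → Marcus. That is 6 steps up, so Walden is 6 levels below Marcus.

6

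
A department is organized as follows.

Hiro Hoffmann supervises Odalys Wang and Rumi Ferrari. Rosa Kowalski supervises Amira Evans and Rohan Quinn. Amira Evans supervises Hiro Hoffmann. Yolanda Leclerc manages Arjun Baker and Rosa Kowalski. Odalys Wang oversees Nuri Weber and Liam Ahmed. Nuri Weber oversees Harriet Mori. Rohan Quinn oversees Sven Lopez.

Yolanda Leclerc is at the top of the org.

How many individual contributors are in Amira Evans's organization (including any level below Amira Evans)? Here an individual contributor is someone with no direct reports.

3

The people in Amira Evans's organization with no one reporting to them are Rumi Ferrari, Liam Ahmed, Harriet Mori. That is 3.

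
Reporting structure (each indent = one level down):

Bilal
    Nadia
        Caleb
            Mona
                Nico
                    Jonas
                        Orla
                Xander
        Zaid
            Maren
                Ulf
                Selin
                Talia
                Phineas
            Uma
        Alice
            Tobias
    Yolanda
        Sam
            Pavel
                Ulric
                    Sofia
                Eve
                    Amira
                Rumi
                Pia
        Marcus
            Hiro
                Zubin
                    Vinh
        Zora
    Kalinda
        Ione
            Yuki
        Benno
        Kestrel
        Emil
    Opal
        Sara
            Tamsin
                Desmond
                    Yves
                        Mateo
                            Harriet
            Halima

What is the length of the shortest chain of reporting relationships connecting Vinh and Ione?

Vinh is 5 levels below Bilal, and Ione is 2 levels below Bilal (their lowest common manager). The shortest path runs up from Vinh to Bilal and back down to Ione: 5 + 2 = 7 links.

7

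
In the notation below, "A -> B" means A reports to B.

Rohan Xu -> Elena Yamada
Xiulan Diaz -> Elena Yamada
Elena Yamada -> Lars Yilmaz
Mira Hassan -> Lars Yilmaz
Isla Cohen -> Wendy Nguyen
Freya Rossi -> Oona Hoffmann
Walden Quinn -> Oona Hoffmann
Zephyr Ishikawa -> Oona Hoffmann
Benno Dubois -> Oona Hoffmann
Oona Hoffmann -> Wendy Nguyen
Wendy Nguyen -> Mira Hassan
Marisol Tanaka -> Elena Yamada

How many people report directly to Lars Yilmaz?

2

Lars Yilmaz directly manages Mira Hassan, Elena Yamada. That is 2 direct reports.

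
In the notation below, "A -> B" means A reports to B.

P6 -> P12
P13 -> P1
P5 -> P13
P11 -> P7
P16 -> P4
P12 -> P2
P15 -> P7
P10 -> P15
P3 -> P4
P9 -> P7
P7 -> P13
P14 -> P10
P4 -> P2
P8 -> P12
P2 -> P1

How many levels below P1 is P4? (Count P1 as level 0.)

2

Chain from P4 up to P1: P4 → P2 → P1. That is 2 steps up, so P4 is 2 levels below P1.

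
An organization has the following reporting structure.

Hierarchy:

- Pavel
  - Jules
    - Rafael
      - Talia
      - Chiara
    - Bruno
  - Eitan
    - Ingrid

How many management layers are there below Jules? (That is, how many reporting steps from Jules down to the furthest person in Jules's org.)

2

The longest chain under Jules runs Jules → Rafael → Chiara, which is 2 levels below Jules.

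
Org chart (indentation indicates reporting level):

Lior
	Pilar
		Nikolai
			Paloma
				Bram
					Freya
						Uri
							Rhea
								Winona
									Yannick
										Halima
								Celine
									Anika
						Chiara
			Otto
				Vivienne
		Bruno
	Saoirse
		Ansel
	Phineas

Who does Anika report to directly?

Celine

Anika reports directly to Celine.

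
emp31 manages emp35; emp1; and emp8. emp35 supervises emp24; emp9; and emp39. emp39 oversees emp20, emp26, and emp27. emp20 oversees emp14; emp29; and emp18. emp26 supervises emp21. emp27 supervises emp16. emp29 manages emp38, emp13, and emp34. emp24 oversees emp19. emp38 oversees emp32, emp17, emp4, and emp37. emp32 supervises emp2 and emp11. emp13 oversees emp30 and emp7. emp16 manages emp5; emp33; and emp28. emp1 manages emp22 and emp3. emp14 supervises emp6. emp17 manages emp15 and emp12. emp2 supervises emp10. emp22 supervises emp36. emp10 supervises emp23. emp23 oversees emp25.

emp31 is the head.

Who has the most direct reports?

Direct-report counts: emp31 has 3; emp1 has 2; emp22 has 1; emp35 has 3; emp24 has 1; emp39 has 3; emp27 has 1; emp16 has 3; emp26 has 1; emp20 has 3; emp14 has 1; emp29 has 3; emp13 has 2; emp38 has 4; emp17 has 2; emp32 has 2; emp2 has 1; emp10 has 1; emp23 has 1. The largest is 4, held by emp38.

emp38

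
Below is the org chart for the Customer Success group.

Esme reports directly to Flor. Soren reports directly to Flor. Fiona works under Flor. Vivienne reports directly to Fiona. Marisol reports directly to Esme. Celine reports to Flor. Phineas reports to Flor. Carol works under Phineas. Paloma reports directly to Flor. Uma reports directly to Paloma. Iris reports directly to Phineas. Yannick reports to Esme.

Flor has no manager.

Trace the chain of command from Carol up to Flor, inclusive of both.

Carol -> Phineas -> Flor

Carol reports to Phineas. Phineas reports to Flor. Flor is at the top.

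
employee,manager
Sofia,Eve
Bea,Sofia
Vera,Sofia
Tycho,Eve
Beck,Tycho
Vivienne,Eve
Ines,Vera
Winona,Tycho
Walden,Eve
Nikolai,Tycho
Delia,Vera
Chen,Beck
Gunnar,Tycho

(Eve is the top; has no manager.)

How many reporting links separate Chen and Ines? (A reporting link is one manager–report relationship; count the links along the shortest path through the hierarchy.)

Chen is 3 levels below Eve, and Ines is 3 levels below Eve (their lowest common manager). The shortest path runs up from Chen to Eve and back down to Ines: 3 + 3 = 6 links.

6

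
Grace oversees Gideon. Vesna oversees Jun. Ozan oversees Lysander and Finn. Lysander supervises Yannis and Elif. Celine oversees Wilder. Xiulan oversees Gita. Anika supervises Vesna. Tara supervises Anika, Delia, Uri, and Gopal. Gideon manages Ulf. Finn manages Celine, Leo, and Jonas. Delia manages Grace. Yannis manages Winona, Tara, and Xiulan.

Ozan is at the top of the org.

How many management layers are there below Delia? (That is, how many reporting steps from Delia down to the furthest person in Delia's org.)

3

The longest chain under Delia runs Delia → Grace → Gideon → Ulf, which is 3 levels below Delia.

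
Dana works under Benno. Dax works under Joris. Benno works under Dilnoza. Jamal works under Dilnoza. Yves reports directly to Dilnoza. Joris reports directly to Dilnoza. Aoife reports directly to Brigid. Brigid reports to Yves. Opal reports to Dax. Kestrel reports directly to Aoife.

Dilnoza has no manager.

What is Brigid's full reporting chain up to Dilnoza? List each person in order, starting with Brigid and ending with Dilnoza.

Brigid -> Yves -> Dilnoza

Brigid reports to Yves. Yves reports to Dilnoza. Dilnoza is at the top.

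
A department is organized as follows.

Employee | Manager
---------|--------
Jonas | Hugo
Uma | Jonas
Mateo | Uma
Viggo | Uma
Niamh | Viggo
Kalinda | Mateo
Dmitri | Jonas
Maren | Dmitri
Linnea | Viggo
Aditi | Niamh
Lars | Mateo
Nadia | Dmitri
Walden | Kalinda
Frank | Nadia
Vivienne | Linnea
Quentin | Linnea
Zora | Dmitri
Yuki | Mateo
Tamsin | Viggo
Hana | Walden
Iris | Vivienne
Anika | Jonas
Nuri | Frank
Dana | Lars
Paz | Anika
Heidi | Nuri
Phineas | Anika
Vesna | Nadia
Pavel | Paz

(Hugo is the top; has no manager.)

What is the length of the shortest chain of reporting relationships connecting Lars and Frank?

6

Lars is 3 levels below Jonas, and Frank is 3 levels below Jonas (their lowest common manager). The shortest path runs up from Lars to Jonas and back down to Frank: 3 + 3 = 6 links.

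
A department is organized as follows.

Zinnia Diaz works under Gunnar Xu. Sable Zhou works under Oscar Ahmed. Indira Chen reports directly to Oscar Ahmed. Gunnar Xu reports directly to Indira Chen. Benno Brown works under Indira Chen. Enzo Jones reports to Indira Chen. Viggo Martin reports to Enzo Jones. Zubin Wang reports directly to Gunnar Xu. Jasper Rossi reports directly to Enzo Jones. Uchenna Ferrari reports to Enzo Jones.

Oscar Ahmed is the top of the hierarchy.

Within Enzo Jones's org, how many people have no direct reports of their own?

The people in Enzo Jones's organization with no one reporting to them are Jasper Rossi, Viggo Martin, Uchenna Ferrari. That is 3.

3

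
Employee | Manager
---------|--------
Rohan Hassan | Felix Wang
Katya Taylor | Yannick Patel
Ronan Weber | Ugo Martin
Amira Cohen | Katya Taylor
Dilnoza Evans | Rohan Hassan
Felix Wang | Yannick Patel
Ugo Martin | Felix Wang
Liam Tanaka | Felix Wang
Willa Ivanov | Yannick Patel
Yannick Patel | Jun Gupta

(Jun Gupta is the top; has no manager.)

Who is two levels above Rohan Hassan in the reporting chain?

Rohan Hassan reports to Felix Wang, and Felix Wang reports to Yannick Patel. So Rohan Hassan's skip-level manager is Yannick Patel.

Yannick Patel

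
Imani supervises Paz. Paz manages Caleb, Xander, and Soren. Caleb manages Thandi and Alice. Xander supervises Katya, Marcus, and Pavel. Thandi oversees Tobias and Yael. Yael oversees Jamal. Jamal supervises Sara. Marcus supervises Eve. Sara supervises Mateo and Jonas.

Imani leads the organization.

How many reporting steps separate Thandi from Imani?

3

Chain from Thandi up to Imani: Thandi → Caleb → Paz → Imani. That is 3 steps up, so Thandi is 3 levels below Imani.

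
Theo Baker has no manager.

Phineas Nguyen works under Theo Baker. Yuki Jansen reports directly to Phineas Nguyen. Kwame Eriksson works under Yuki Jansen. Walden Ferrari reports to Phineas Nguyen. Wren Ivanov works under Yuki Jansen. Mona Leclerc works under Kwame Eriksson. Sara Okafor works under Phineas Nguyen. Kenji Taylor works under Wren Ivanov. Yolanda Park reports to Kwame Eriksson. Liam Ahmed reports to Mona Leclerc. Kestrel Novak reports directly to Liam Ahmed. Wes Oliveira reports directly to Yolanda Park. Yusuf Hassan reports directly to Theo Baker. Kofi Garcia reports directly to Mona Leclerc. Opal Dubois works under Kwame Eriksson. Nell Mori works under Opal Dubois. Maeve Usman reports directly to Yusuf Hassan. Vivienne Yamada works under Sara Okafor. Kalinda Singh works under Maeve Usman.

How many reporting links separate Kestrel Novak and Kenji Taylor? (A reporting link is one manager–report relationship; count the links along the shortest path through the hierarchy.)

6

Kestrel Novak is 4 levels below Yuki Jansen, and Kenji Taylor is 2 levels below Yuki Jansen (their lowest common manager). The shortest path runs up from Kestrel Novak to Yuki Jansen and back down to Kenji Taylor: 4 + 2 = 6 links.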